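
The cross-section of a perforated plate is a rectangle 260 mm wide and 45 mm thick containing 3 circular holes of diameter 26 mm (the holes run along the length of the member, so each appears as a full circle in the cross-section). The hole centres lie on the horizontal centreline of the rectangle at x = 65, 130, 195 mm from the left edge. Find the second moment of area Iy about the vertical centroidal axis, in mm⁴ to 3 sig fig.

Split into non-overlapping primitives; take the origin at the lower-left of the bounding box.
Plate: 260 × 45, A = 11 700 mm², x = 130 mm, Ī = 65 910 000 mm⁴.
Hole 1 (subtracted): ⌀26, A = 530.93 mm², x = 65 mm, Ī = 22 432 mm⁴.
Hole 2 (subtracted): ⌀26, A = 530.93 mm², x = 130 mm, Ī = 22 432 mm⁴.
Hole 3 (subtracted): ⌀26, A = 530.93 mm², x = 195 mm, Ī = 22 432 mm⁴.
By symmetry the centroid is at mid-width, x̄ = 130 mm.
Transfer each piece to the vertical centroidal axis using Ī + A·d² with d = x − 130:
  plate: d = 0 mm → contributes +65 910 000 mm⁴
  hole 1: d = -65 mm → contributes −2 265 607 mm⁴
  hole 2: d = 0 mm → contributes −22 432 mm⁴
  hole 3: d = 65 mm → contributes −2 265 607 mm⁴
Total I = 61 356 353 mm⁴.

Iy ≈ 6.14 × 10⁷ mm⁴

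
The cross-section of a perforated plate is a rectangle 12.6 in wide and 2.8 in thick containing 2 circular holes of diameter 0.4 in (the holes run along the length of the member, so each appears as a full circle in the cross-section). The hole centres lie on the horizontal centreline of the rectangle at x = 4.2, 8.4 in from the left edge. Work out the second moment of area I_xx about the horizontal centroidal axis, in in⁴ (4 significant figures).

I_xx ≈ 23.05 in⁴

Treat the section as a set of non-overlapping primitives; coordinates are from the bounding-box lower-left.
Plate: 12.6 × 2.8, A = 35.28 in², y = 1.4 in, Ī = 23.0496 in⁴.
Hole 1 (subtracted): ⌀0.4, A = 0.125664 in², y = 1.4 in, Ī = 0.00125664 in⁴.
Hole 2 (subtracted): ⌀0.4, A = 0.125664 in², y = 1.4 in, Ī = 0.00125664 in⁴.
By symmetry the centroid is at mid-height, ȳ = 1.4 in.
All pieces are centred on the horizontal centroidal axis, so I = ΣĪ (holes subtracted) = 23.0471 in⁴.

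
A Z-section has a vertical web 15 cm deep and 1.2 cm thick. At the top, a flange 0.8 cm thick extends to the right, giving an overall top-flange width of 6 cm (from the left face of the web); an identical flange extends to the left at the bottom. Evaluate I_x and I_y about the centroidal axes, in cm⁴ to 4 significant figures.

I_x ≈ 725.1 cm⁴, I_y ≈ 86.03 cm⁴

Split into non-overlapping primitives; take the origin at the lower-left of the bounding box.
Web: 1.2 × 15, A = 18 cm², y = 7.5 cm, Ī = 337.5 cm⁴.
Top flange (beyond web): 4.8 × 0.8, A = 3.84 cm², y = 14.6 cm, Ī = 0.2048 cm⁴.
Bottom flange (beyond web): 4.8 × 0.8, A = 3.84 cm², y = 0.4 cm, Ī = 0.2048 cm⁴.
Centroid: ȳ = ΣA·y / ΣA = 7.5 cm.
Transfer each piece to the centroidal x-axis using Ī + A·d² with d = y − 7.5:
  web: d = 0 cm → contributes +337.5 cm⁴
  top flange (beyond web): d = 7.1 cm → contributes +193.779 cm⁴
  bottom flange (beyond web): d = -7.1 cm → contributes +193.779 cm⁴
Total I = 725.058 cm⁴.
For the y-axis: x̄ = 5.4 cm.
Repeating about the centroidal y-axis gives I_y = 86.0256 cm⁴.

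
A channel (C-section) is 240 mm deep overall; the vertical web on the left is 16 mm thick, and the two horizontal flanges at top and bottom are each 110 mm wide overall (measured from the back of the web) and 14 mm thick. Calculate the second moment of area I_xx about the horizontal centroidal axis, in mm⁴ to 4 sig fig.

I_xx ≈ 5.208 × 10⁷ mm⁴

Decompose the section into non-overlapping parts with the origin at the bottom-left of its bounding rectangle.
Web: 16 × 240, A = 3 840 mm², y = 120 mm, Ī = 18 432 000 mm⁴.
Top flange (beyond web): 94 × 14, A = 1 316 mm², y = 233 mm, Ī = 21494.7 mm⁴.
Bottom flange (beyond web): 94 × 14, A = 1 316 mm², y = 7 mm, Ī = 21494.7 mm⁴.
By symmetry the centroid is at mid-height, ȳ = 120 mm.
Transfer each piece to the horizontal centroidal axis using Ī + A·d² with d = y − 120:
  web: d = 0 mm → contributes +18 432 000 mm⁴
  top flange (beyond web): d = 113 mm → contributes +16 825 499 mm⁴
  bottom flange (beyond web): d = -113 mm → contributes +16 825 499 mm⁴
Total I = 52 082 997 mm⁴.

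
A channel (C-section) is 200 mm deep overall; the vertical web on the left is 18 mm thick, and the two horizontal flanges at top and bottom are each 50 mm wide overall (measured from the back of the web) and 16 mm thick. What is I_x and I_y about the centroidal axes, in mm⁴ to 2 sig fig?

Treat the section as a set of non-overlapping primitives; coordinates are from the bounding-box lower-left.
Web: 18 × 200, A = 3 600 mm², y = 100 mm, Ī = 12 000 000 mm⁴.
Top flange (beyond web): 32 × 16, A = 512 mm², y = 192 mm, Ī = 10 923 mm⁴.
Bottom flange (beyond web): 32 × 16, A = 512 mm², y = 8 mm, Ī = 10 923 mm⁴.
By symmetry the centroid is at mid-height, ȳ = 100 mm.
Transfer each piece to the centroidal x-axis using Ī + A·d² with d = y − 100:
  web: d = 0 mm → contributes +12 000 000 mm⁴
  top flange (beyond web): d = 92 mm → contributes +4 344 491 mm⁴
  bottom flange (beyond web): d = -92 mm → contributes +4 344 491 mm⁴
Total I = 20 688 981 mm⁴.
For the y-axis: x̄ = 14.54 mm.
Repeating about the centroidal y-axis gives I_y = 682 851 mm⁴.

I_x ≈ 2.1 × 10⁷ mm⁴, I_y ≈ 6.8 × 10⁵ mm⁴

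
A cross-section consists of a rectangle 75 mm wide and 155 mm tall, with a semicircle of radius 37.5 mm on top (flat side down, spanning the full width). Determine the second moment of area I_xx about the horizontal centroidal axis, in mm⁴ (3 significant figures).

Treat the section as a set of non-overlapping primitives; coordinates are from the bounding-box lower-left.
Rectangular body: 75 × 155, A = 11 625 mm², y = 77.5 mm, Ī = 23 274 219 mm⁴.
Semicircular cap: semicircle r = 37.5, A = 2208.9 mm², y = 170.92 mm, Ī = 217 049 mm⁴.
Centroid: ȳ = ΣA·y / ΣA = 92.416 mm.
Transfer each piece to the horizontal centroidal axis using Ī + A·d² with d = y − 92.416:
  rectangular body: d = -14.916 mm → contributes +25 860 670 mm⁴
  semicircular cap: d = 78.499 mm → contributes +13 828 827 mm⁴
Total I = 39 689 497 mm⁴.

I_xx ≈ 3.97 × 10⁷ mm⁴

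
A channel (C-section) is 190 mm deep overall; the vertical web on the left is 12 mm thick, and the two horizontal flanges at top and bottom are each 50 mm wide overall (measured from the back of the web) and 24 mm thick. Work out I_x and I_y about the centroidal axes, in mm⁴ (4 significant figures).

I_x ≈ 1.951 × 10⁷ mm⁴, I_y ≈ 8.802 × 10⁵ mm⁴

Split into non-overlapping primitives; take the origin at the lower-left of the bounding box.
Web: 12 × 190, A = 2 280 mm², y = 95 mm, Ī = 6 859 000 mm⁴.
Top flange (beyond web): 38 × 24, A = 912 mm², y = 178 mm, Ī = 43 776 mm⁴.
Bottom flange (beyond web): 38 × 24, A = 912 mm², y = 12 mm, Ī = 43 776 mm⁴.
By symmetry the centroid is at mid-height, ȳ = 95 mm.
Transfer each piece to the centroidal x-axis using Ī + A·d² with d = y − 95:
  web: d = 0 mm → contributes +6 859 000 mm⁴
  top flange (beyond web): d = 83 mm → contributes +6 326 544 mm⁴
  bottom flange (beyond web): d = -83 mm → contributes +6 326 544 mm⁴
Total I = 19 512 088 mm⁴.
For the y-axis: x̄ = 17.1111 mm.
Repeating about the centroidal y-axis gives I_y = 880 181 mm⁴.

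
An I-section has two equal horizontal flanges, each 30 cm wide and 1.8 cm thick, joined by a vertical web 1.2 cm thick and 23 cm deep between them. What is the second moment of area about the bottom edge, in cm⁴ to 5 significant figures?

Break the section into simple shapes (no overlaps), measuring from the bottom-left corner of the bounding box.
Bottom flange: 30 × 1.8, A = 54 cm², y = 0.9 cm, Ī = 14.58 cm⁴.
Web: 1.2 × 23, A = 27.6 cm², y = 13.3 cm, Ī = 1216.7 cm⁴.
Top flange: 30 × 1.8, A = 54 cm², y = 25.7 cm, Ī = 14.58 cm⁴.
Transfer each piece to a horizontal axis along the bottom face using Ī + A·d² with d = y − 0:
  bottom flange: d = 0.9 cm → contributes +58.32 cm⁴
  web: d = 13.3 cm → contributes +6098.864 cm⁴
  top flange: d = 25.7 cm → contributes +35681.04 cm⁴
Total I = 41838.22 cm⁴.

I_base ≈ 4.1838 × 10⁴ cm⁴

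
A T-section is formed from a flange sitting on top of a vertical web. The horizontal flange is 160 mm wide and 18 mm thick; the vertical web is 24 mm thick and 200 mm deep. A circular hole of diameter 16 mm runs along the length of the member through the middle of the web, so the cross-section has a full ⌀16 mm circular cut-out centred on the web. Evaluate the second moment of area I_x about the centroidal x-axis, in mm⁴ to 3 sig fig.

I_x ≈ 3.71 × 10⁷ mm⁴

Treat the section as a set of non-overlapping primitives; coordinates are from the bounding-box lower-left.
Flange: 160 × 18, A = 2 880 mm², y = 209 mm, Ī = 77 760 mm⁴.
Web: 24 × 200, A = 4 800 mm², y = 100 mm, Ī = 16 000 000 mm⁴.
Hole (subtracted): ⌀16, A = 201.06 mm², y = 100 mm, Ī = 3 217 mm⁴.
Centroid: ȳ = ΣA·y / ΣA = 141.97 mm.
Transfer each piece to the centroidal x-axis using Ī + A·d² with d = y − 141.97:
  flange: d = 67.026 mm → contributes +13 016 165 mm⁴
  web: d = -41.974 mm → contributes +24 456 669 mm⁴
  hole: d = -41.974 mm → contributes −357 449 mm⁴
Total I = 37 115 385 mm⁴.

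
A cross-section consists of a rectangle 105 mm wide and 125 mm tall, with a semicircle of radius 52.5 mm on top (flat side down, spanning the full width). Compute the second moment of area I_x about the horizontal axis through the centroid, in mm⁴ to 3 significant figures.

I_x ≈ 4.13 × 10⁷ mm⁴

Treat the section as a set of non-overlapping primitives; coordinates are from the bounding-box lower-left.
Rectangular body: 105 × 125, A = 13 125 mm², y = 62.5 mm, Ī = 17 089 844 mm⁴.
Semicircular cap: semicircle r = 52.5, A = 4329.5 mm², y = 147.28 mm, Ī = 833 814 mm⁴.
Centroid: ȳ = ΣA·y / ΣA = 83.53 mm.
Transfer each piece to the horizontal axis through the centroid using Ī + A·d² with d = y − 83.53:
  rectangular body: d = -21.03 mm → contributes +22 894 350 mm⁴
  semicircular cap: d = 63.752 mm → contributes +18 430 305 mm⁴
Total I = 41 324 655 mm⁴.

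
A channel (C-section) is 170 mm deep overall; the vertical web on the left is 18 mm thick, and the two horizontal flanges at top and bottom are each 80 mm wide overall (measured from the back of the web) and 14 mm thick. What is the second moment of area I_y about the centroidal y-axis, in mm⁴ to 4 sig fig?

Treat the section as a set of non-overlapping primitives; coordinates are from the bounding-box lower-left.
Web: 18 × 170, A = 3 060 mm², x = 9 mm, Ī = 82 620 mm⁴.
Top flange (beyond web): 62 × 14, A = 868 mm², x = 49 mm, Ī = 278 049 mm⁴.
Bottom flange (beyond web): 62 × 14, A = 868 mm², x = 49 mm, Ī = 278 049 mm⁴.
Centroid: x̄ = ΣA·x / ΣA = 23.4787 mm.
Transfer each piece to the centroidal y-axis using Ī + A·d² with d = x − 23.4787:
  web: d = -14.4787 mm → contributes +724 099 mm⁴
  top flange (beyond web): d = 25.5213 mm → contributes +843 408 mm⁴
  bottom flange (beyond web): d = 25.5213 mm → contributes +843 408 mm⁴
Total I = 2 410 915 mm⁴.

I_y ≈ 2.411 × 10⁶ mm⁴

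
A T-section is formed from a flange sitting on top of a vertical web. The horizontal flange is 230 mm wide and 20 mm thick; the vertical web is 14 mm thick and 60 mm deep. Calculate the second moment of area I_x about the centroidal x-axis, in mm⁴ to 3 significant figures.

I_x ≈ 1.54 × 10⁶ mm⁴

Treat the section as a set of non-overlapping primitives; coordinates are from the bounding-box lower-left.
Flange: 230 × 20, A = 4 600 mm², y = 70 mm, Ī = 153 333 mm⁴.
Web: 14 × 60, A = 840 mm², y = 30 mm, Ī = 252 000 mm⁴.
Centroid: ȳ = ΣA·y / ΣA = 63.824 mm.
Transfer each piece to the centroidal x-axis using Ī + A·d² with d = y − 63.824:
  flange: d = 6.1765 mm → contributes +328 818 mm⁴
  web: d = -33.824 mm → contributes +1 212 986 mm⁴
Total I = 1 541 804 mm⁴.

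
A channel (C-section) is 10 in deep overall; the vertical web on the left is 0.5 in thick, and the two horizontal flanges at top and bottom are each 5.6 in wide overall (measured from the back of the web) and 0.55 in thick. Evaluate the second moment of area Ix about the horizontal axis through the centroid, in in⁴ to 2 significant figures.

Ix ≈ 170 in⁴

Decompose the section into non-overlapping parts with the origin at the bottom-left of its bounding rectangle.
Web: 0.5 × 10, A = 5 in², y = 5 in, Ī = 41.67 in⁴.
Top flange (beyond web): 5.1 × 0.55, A = 2.805 in², y = 9.725 in, Ī = 0.07071 in⁴.
Bottom flange (beyond web): 5.1 × 0.55, A = 2.805 in², y = 0.275 in, Ī = 0.07071 in⁴.
By symmetry the centroid is at mid-height, ȳ = 5 in.
Transfer each piece to the horizontal axis through the centroid using Ī + A·d² with d = y − 5:
  web: d = 0 in → contributes +41.67 in⁴
  top flange (beyond web): d = 4.725 in → contributes +62.69 in⁴
  bottom flange (beyond web): d = -4.725 in → contributes +62.69 in⁴
Total I = 167.1 in⁴.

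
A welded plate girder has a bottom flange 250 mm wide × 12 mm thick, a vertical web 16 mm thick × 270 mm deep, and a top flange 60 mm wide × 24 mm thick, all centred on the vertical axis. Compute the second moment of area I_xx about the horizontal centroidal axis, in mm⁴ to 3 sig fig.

I_xx ≈ 1.12 × 10⁸ mm⁴

Split into non-overlapping primitives; take the origin at the lower-left of the bounding box.
Bottom plate: 250 × 12, A = 3 000 mm², y = 6 mm, Ī = 36 000 mm⁴.
Web plate: 16 × 270, A = 4 320 mm², y = 147 mm, Ī = 26 244 000 mm⁴.
Top plate: 60 × 24, A = 1 440 mm², y = 294 mm, Ī = 69 120 mm⁴.
Centroid: ȳ = ΣA·y / ΣA = 122.88 mm.
Transfer each piece to the horizontal centroidal axis using Ī + A·d² with d = y − 122.88:
  bottom plate: d = -116.88 mm → contributes +41 016 498 mm⁴
  web plate: d = 24.123 mm → contributes +28 757 951 mm⁴
  top plate: d = 171.12 mm → contributes +42 236 899 mm⁴
Total I = 112 011 347 mm⁴.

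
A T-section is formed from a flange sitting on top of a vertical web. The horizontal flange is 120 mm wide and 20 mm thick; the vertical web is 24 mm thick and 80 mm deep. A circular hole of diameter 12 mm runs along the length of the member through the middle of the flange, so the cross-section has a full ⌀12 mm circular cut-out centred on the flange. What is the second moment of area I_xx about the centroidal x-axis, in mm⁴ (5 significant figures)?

Treat the section as a set of non-overlapping primitives; coordinates are from the bounding-box lower-left.
Flange: 120 × 20, A = 2 400 mm², y = 90 mm, Ī = 80 000 mm⁴.
Web: 24 × 80, A = 1 920 mm², y = 40 mm, Ī = 1 024 000 mm⁴.
Hole (subtracted): ⌀12, A = 113.0973 mm², y = 90 mm, Ī = 1017.876 mm⁴.
Centroid: ȳ = ΣA·y / ΣA = 67.18036 mm.
Transfer each piece to the centroidal x-axis using Ī + A·d² with d = y − 67.18036:
  flange: d = 22.81964 mm → contributes +1 329 766 mm⁴
  web: d = -27.18036 mm → contributes +2 442 442 mm⁴
  hole: d = 22.81964 mm → contributes −59911.72 mm⁴
Total I = 3 712 297 mm⁴.

I_xx ≈ 3.7123 × 10⁶ mm⁴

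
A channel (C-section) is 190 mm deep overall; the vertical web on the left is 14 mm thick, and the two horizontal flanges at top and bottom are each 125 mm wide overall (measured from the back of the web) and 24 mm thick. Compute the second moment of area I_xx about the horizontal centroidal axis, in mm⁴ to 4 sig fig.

Break the section into simple shapes (no overlaps), measuring from the bottom-left corner of the bounding box.
Web: 14 × 190, A = 2 660 mm², y = 95 mm, Ī = 8 002 167 mm⁴.
Top flange (beyond web): 111 × 24, A = 2 664 mm², y = 178 mm, Ī = 127 872 mm⁴.
Bottom flange (beyond web): 111 × 24, A = 2 664 mm², y = 12 mm, Ī = 127 872 mm⁴.
By symmetry the centroid is at mid-height, ȳ = 95 mm.
Transfer each piece to the horizontal centroidal axis using Ī + A·d² with d = y − 95:
  web: d = 0 mm → contributes +8 002 167 mm⁴
  top flange (beyond web): d = 83 mm → contributes +18 480 168 mm⁴
  bottom flange (beyond web): d = -83 mm → contributes +18 480 168 mm⁴
Total I = 44 962 503 mm⁴.

I_xx ≈ 4.496 × 10⁷ mm⁴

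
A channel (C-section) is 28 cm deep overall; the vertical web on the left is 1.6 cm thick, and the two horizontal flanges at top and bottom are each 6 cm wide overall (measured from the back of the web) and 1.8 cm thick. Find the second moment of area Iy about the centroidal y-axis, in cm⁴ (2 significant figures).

Iy ≈ 140 cm⁴

Split into non-overlapping primitives; take the origin at the lower-left of the bounding box.
Web: 1.6 × 28, A = 44.8 cm², x = 0.8 cm, Ī = 9.557 cm⁴.
Top flange (beyond web): 4.4 × 1.8, A = 7.92 cm², x = 3.8 cm, Ī = 12.78 cm⁴.
Bottom flange (beyond web): 4.4 × 1.8, A = 7.92 cm², x = 3.8 cm, Ī = 12.78 cm⁴.
Centroid: x̄ = ΣA·x / ΣA = 1.584 cm.
Transfer each piece to the centroidal y-axis using Ī + A·d² with d = x − 1.584:
  web: d = -0.7836 cm → contributes +37.07 cm⁴
  top flange (beyond web): d = 2.216 cm → contributes +51.68 cm⁴
  bottom flange (beyond web): d = 2.216 cm → contributes +51.68 cm⁴
Total I = 140.4 cm⁴.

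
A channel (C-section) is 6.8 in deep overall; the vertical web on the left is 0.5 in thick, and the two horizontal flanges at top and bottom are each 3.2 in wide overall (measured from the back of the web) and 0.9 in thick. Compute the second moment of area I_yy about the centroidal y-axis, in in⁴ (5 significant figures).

Treat the section as a set of non-overlapping primitives; coordinates are from the bounding-box lower-left.
Web: 0.5 × 6.8, A = 3.4 in², x = 0.25 in, Ī = 0.07083333 in⁴.
Top flange (beyond web): 2.7 × 0.9, A = 2.43 in², x = 1.85 in, Ī = 1.476225 in⁴.
Bottom flange (beyond web): 2.7 × 0.9, A = 2.43 in², x = 1.85 in, Ī = 1.476225 in⁴.
Centroid: x̄ = ΣA·x / ΣA = 1.191404 in.
Transfer each piece to the centroidal y-axis using Ī + A·d² with d = x − 1.191404:
  web: d = -0.9414044 in → contributes +3.084057 in⁴
  top flange (beyond web): d = 0.6585956 in → contributes +2.530233 in⁴
  bottom flange (beyond web): d = 0.6585956 in → contributes +2.530233 in⁴
Total I = 8.144523 in⁴.

I_yy ≈ 8.1445 in⁴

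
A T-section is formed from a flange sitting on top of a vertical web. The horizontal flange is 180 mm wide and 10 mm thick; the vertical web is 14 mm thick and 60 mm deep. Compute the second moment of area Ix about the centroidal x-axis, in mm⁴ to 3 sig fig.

Ix ≈ 9.69 × 10⁵ mm⁴

Split into non-overlapping primitives; take the origin at the lower-left of the bounding box.
Flange: 180 × 10, A = 1 800 mm², y = 65 mm, Ī = 15 000 mm⁴.
Web: 14 × 60, A = 840 mm², y = 30 mm, Ī = 252 000 mm⁴.
Centroid: ȳ = ΣA·y / ΣA = 53.864 mm.
Transfer each piece to the centroidal x-axis using Ī + A·d² with d = y − 53.864:
  flange: d = 11.136 mm → contributes +238 233 mm⁴
  web: d = -23.864 mm → contributes +730 357 mm⁴
Total I = 968 591 mm⁴.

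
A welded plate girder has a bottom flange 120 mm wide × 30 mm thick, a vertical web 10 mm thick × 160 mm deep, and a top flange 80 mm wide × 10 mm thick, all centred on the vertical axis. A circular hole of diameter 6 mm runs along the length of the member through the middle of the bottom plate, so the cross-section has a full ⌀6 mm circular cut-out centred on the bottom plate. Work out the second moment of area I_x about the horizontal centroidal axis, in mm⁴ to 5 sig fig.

I_x ≈ 2.9378 × 10⁷ mm⁴

Decompose the section into non-overlapping parts with the origin at the bottom-left of its bounding rectangle.
Bottom plate: 120 × 30, A = 3 600 mm², y = 15 mm, Ī = 270 000 mm⁴.
Web plate: 10 × 160, A = 1 600 mm², y = 110 mm, Ī = 3 413 333 mm⁴.
Top plate: 80 × 10, A = 800 mm², y = 195 mm, Ī = 6666.667 mm⁴.
Hole (subtracted): ⌀6, A = 28.27433 mm², y = 15 mm, Ī = 63.61725 mm⁴.
Centroid: ȳ = ΣA·y / ΣA = 64.56691 mm.
Transfer each piece to the horizontal centroidal axis using Ī + A·d² with d = y − 64.56691:
  bottom plate: d = -49.56691 mm → contributes +9 114 764 mm⁴
  web plate: d = 45.43309 mm → contributes +6 715 998 mm⁴
  top plate: d = 130.4331 mm → contributes +13 616 899 mm⁴
  hole: d = -49.56691 mm → contributes −69530.23 mm⁴
Total I = 29 378 130 mm⁴.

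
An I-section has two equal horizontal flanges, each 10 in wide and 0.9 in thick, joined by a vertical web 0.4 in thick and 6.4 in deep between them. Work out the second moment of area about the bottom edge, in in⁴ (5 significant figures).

I_base ≈ 595.37 in⁴

Split into non-overlapping primitives; take the origin at the lower-left of the bounding box.
Bottom flange: 10 × 0.9, A = 9 in², y = 0.45 in, Ī = 0.6075 in⁴.
Web: 0.4 × 6.4, A = 2.56 in², y = 4.1 in, Ī = 8.738133 in⁴.
Top flange: 10 × 0.9, A = 9 in², y = 7.75 in, Ī = 0.6075 in⁴.
Transfer each piece to the bottom edge using Ī + A·d² with d = y − 0:
  bottom flange: d = 0.45 in → contributes +2.43 in⁴
  web: d = 4.1 in → contributes +51.77173 in⁴
  top flange: d = 7.75 in → contributes +541.17 in⁴
Total I = 595.3717 in⁴.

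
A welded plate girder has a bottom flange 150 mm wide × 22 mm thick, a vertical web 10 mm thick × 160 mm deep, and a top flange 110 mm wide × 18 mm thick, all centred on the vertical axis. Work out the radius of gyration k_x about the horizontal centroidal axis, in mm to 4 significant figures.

k_x ≈ 80.31 mm

Break the section into simple shapes (no overlaps), measuring from the bottom-left corner of the bounding box.
Bottom plate: 150 × 22, A = 3 300 mm², y = 11 mm, Ī = 133 100 mm⁴.
Web plate: 10 × 160, A = 1 600 mm², y = 102 mm, Ī = 3 413 333 mm⁴.
Top plate: 110 × 18, A = 1 980 mm², y = 191 mm, Ī = 53 460 mm⁴.
Centroid: ȳ = ΣA·y / ΣA = 83.9651 mm.
Transfer each piece to the horizontal centroidal axis using Ī + A·d² with d = y − 83.9651:
  bottom plate: d = -72.9651 mm → contributes +17 701 997 mm⁴
  web plate: d = 18.0349 mm → contributes +3 933 745 mm⁴
  top plate: d = 107.035 mm → contributes +22 737 263 mm⁴
Total I = 44 373 005 mm⁴.
Radius of gyration: k = √(I/A) = √(44 373 005 / 6 880) = 80.3092 mm.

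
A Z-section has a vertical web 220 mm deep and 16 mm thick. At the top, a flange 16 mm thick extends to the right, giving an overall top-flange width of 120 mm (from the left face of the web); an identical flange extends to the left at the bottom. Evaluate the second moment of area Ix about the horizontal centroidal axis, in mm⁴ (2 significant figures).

Split into non-overlapping primitives; take the origin at the lower-left of the bounding box.
Web: 16 × 220, A = 3 520 mm², y = 110 mm, Ī = 14 197 333 mm⁴.
Top flange (beyond web): 104 × 16, A = 1 664 mm², y = 212 mm, Ī = 35 499 mm⁴.
Bottom flange (beyond web): 104 × 16, A = 1 664 mm², y = 8 mm, Ī = 35 499 mm⁴.
Centroid: ȳ = ΣA·y / ΣA = 110 mm.
Transfer each piece to the horizontal centroidal axis using Ī + A·d² with d = y − 110:
  web: d = 0 mm → contributes +14 197 333 mm⁴
  top flange (beyond web): d = 102 mm → contributes +17 347 755 mm⁴
  bottom flange (beyond web): d = -102 mm → contributes +17 347 755 mm⁴
Total I = 48 892 843 mm⁴.

Ix ≈ 4.9 × 10⁷ mm⁴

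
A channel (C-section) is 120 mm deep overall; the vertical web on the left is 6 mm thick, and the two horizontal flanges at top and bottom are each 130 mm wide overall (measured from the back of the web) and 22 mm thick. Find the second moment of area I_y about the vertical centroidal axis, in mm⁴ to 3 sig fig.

Decompose the section into non-overlapping parts with the origin at the bottom-left of its bounding rectangle.
Web: 6 × 120, A = 720 mm², x = 3 mm, Ī = 2 160 mm⁴.
Top flange (beyond web): 124 × 22, A = 2 728 mm², x = 68 mm, Ī = 3 495 477 mm⁴.
Bottom flange (beyond web): 124 × 22, A = 2 728 mm², x = 68 mm, Ī = 3 495 477 mm⁴.
Centroid: x̄ = ΣA·x / ΣA = 60.422 mm.
Transfer each piece to the vertical centroidal axis using Ī + A·d² with d = x − 60.422:
  web: d = -57.422 mm → contributes +2 376 229 mm⁴
  top flange (beyond web): d = 7.5777 mm → contributes +3 652 124 mm⁴
  bottom flange (beyond web): d = 7.5777 mm → contributes +3 652 124 mm⁴
Total I = 9 680 477 mm⁴.

I_y ≈ 9.68 × 10⁶ mm⁴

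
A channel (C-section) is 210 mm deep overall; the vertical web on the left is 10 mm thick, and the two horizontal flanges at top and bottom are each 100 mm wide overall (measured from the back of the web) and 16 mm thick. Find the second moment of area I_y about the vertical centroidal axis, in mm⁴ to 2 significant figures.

Break the section into simple shapes (no overlaps), measuring from the bottom-left corner of the bounding box.
Web: 10 × 210, A = 2 100 mm², x = 5 mm, Ī = 17 500 mm⁴.
Top flange (beyond web): 90 × 16, A = 1 440 mm², x = 55 mm, Ī = 972 000 mm⁴.
Bottom flange (beyond web): 90 × 16, A = 1 440 mm², x = 55 mm, Ī = 972 000 mm⁴.
Centroid: x̄ = ΣA·x / ΣA = 33.92 mm.
Transfer each piece to the vertical centroidal axis using Ī + A·d² with d = x − 33.92:
  web: d = -28.92 mm → contributes +1 773 343 mm⁴
  top flange (beyond web): d = 21.08 mm → contributes +1 612 151 mm⁴
  bottom flange (beyond web): d = 21.08 mm → contributes +1 612 151 mm⁴
Total I = 4 997 645 mm⁴.

I_y ≈ 5.0 × 10⁶ mm⁴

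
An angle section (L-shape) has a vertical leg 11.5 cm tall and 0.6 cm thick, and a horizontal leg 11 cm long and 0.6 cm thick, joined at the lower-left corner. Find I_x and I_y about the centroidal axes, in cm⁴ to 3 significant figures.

Decompose the section into non-overlapping parts with the origin at the bottom-left of its bounding rectangle.
Vertical leg: 0.6 × 11.5, A = 6.9 cm², y = 5.75 cm, Ī = 76.044 cm⁴.
Horizontal leg (remainder): 10.4 × 0.6, A = 6.24 cm², y = 0.3 cm, Ī = 0.1872 cm⁴.
Centroid: ȳ = ΣA·y / ΣA = 3.1619 cm.
Transfer each piece to the centroidal x-axis using Ī + A·d² with d = y − 3.1619:
  vertical leg: d = 2.5881 cm → contributes +122.26 cm⁴
  horizontal leg (remainder): d = -2.8619 cm → contributes +51.295 cm⁴
Total I = 173.56 cm⁴.
For the y-axis: x̄ = 2.9119 cm.
Repeating about the centroidal y-axis gives I_y = 155.57 cm⁴.

I_x ≈ 174 cm⁴, I_y ≈ 156 cm⁴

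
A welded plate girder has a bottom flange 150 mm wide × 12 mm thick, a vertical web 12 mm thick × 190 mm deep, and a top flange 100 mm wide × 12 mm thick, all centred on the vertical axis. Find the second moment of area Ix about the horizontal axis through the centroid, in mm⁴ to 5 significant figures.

Ix ≈ 3.6802 × 10⁷ mm⁴

Decompose the section into non-overlapping parts with the origin at the bottom-left of its bounding rectangle.
Bottom plate: 150 × 12, A = 1 800 mm², y = 6 mm, Ī = 21 600 mm⁴.
Web plate: 12 × 190, A = 2 280 mm², y = 107 mm, Ī = 6 859 000 mm⁴.
Top plate: 100 × 12, A = 1 200 mm², y = 208 mm, Ī = 14 400 mm⁴.
Centroid: ȳ = ΣA·y / ΣA = 95.52273 mm.
Transfer each piece to the horizontal axis through the centroid using Ī + A·d² with d = y − 95.52273:
  bottom plate: d = -89.52273 mm → contributes +14 447 374 mm⁴
  web plate: d = 11.47727 mm → contributes +7 159 339 mm⁴
  top plate: d = 112.4773 mm → contributes +15 195 764 mm⁴
Total I = 36 802 477 mm⁴.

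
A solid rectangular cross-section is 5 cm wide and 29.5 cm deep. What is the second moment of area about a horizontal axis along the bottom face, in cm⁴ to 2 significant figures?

The section: 5 × 29.5, A = 147.5 cm², y = 14.75 cm, Ī = 10 697 cm⁴.
Transfer it to the base of the section using Ī + A·d² with d = y − 0:
  the section: d = 14.75 cm → contributes +42 787 cm⁴
Total I = 42 787 cm⁴.

I_base ≈ 4.3 × 10⁴ cm⁴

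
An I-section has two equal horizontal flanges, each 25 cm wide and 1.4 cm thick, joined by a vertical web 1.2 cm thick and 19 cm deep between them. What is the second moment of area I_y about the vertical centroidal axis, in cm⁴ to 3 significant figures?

I_y ≈ 3650 cm⁴

Treat the section as a set of non-overlapping primitives; coordinates are from the bounding-box lower-left.
Bottom flange: 25 × 1.4, A = 35 cm², x = 12.5 cm, Ī = 1822.9 cm⁴.
Web: 1.2 × 19, A = 22.8 cm², x = 12.5 cm, Ī = 2.736 cm⁴.
Top flange: 25 × 1.4, A = 35 cm², x = 12.5 cm, Ī = 1822.9 cm⁴.
By symmetry the centroid is at mid-width, x̄ = 12.5 cm.
All pieces are centred on the vertical centroidal axis, so I = ΣĪ = 3648.6 cm⁴.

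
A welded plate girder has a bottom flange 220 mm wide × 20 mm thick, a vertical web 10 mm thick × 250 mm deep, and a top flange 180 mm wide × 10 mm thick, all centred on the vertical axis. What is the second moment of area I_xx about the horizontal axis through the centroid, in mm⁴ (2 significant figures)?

Split into non-overlapping primitives; take the origin at the lower-left of the bounding box.
Bottom plate: 220 × 20, A = 4 400 mm², y = 10 mm, Ī = 146 667 mm⁴.
Web plate: 10 × 250, A = 2 500 mm², y = 145 mm, Ī = 13 020 833 mm⁴.
Top plate: 180 × 10, A = 1 800 mm², y = 275 mm, Ī = 15 000 mm⁴.
Centroid: ȳ = ΣA·y / ΣA = 103.6 mm.
Transfer each piece to the horizontal axis through the centroid using Ī + A·d² with d = y − 103.6:
  bottom plate: d = -93.62 mm → contributes +38 711 934 mm⁴
  web plate: d = 41.38 mm → contributes +17 301 452 mm⁴
  top plate: d = 171.4 mm → contributes +52 882 562 mm⁴
Total I = 108 895 948 mm⁴.

I_xx ≈ 1.1 × 10⁸ mm⁴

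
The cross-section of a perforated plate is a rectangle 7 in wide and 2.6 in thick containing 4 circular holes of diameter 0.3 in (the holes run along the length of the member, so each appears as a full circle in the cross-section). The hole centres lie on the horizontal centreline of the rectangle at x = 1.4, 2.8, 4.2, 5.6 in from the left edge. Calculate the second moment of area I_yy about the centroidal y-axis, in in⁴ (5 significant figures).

I_yy ≈ 73.622 in⁴

Treat the section as a set of non-overlapping primitives; coordinates are from the bounding-box lower-left.
Plate: 7 × 2.6, A = 18.2 in², x = 3.5 in, Ī = 74.31667 in⁴.
Hole 1 (subtracted): ⌀0.3, A = 0.07068583 in², x = 1.4 in, Ī = 0.0003976078 in⁴.
Hole 2 (subtracted): ⌀0.3, A = 0.07068583 in², x = 2.8 in, Ī = 0.0003976078 in⁴.
Hole 3 (subtracted): ⌀0.3, A = 0.07068583 in², x = 4.2 in, Ī = 0.0003976078 in⁴.
Hole 4 (subtracted): ⌀0.3, A = 0.07068583 in², x = 5.6 in, Ī = 0.0003976078 in⁴.
By symmetry the centroid is at mid-width, x̄ = 3.5 in.
Transfer each piece to the centroidal y-axis using Ī + A·d² with d = x − 3.5:
  plate: d = 0 in → contributes +74.31667 in⁴
  hole 1: d = -2.1 in → contributes −0.3121221 in⁴
  hole 2: d = -0.7 in → contributes −0.03503367 in⁴
  hole 3: d = 0.7 in → contributes −0.03503367 in⁴
  hole 4: d = 2.1 in → contributes −0.3121221 in⁴
Total I = 73.62236 in⁴.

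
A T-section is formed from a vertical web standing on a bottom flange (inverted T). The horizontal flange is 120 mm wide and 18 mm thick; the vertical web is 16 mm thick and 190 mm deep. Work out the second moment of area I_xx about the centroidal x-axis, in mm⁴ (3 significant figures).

Decompose the section into non-overlapping parts with the origin at the bottom-left of its bounding rectangle.
Flange: 120 × 18, A = 2 160 mm², y = 9 mm, Ī = 58 320 mm⁴.
Web: 16 × 190, A = 3 040 mm², y = 113 mm, Ī = 9 145 333 mm⁴.
Centroid: ȳ = ΣA·y / ΣA = 69.8 mm.
Transfer each piece to the centroidal x-axis using Ī + A·d² with d = y − 69.8:
  flange: d = -60.8 mm → contributes +8 043 062 mm⁴
  web: d = 43.2 mm → contributes +14 818 703 mm⁴
Total I = 22 861 765 mm⁴.

I_xx ≈ 2.29 × 10⁷ mm⁴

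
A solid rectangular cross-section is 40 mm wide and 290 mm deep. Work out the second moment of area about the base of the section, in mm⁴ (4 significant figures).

The section: 40 × 290, A = 11 600 mm², y = 145 mm, Ī = 81 296 667 mm⁴.
Transfer it to the base of the section using Ī + A·d² with d = y − 0:
  the section: d = 145 mm → contributes +325 186 667 mm⁴
Total I = 325 186 667 mm⁴.

I_base ≈ 3.252 × 10⁸ mm⁴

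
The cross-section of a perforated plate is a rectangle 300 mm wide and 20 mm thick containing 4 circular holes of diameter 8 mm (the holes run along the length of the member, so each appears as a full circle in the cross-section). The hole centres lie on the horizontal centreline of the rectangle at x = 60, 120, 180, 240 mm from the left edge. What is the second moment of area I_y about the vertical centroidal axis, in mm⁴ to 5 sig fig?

I_y ≈ 4.4094 × 10⁷ mm⁴

Treat the section as a set of non-overlapping primitives; coordinates are from the bounding-box lower-left.
Plate: 300 × 20, A = 6 000 mm², x = 150 mm, Ī = 45 000 000 mm⁴.
Hole 1 (subtracted): ⌀8, A = 50.26548 mm², x = 60 mm, Ī = 201.0619 mm⁴.
Hole 2 (subtracted): ⌀8, A = 50.26548 mm², x = 120 mm, Ī = 201.0619 mm⁴.
Hole 3 (subtracted): ⌀8, A = 50.26548 mm², x = 180 mm, Ī = 201.0619 mm⁴.
Hole 4 (subtracted): ⌀8, A = 50.26548 mm², x = 240 mm, Ī = 201.0619 mm⁴.
By symmetry the centroid is at mid-width, x̄ = 150 mm.
Transfer each piece to the vertical centroidal axis using Ī + A·d² with d = x − 150:
  plate: d = 0 mm → contributes +45 000 000 mm⁴
  hole 1: d = -90 mm → contributes −407351.5 mm⁴
  hole 2: d = -30 mm → contributes −45 440 mm⁴
  hole 3: d = 30 mm → contributes −45 440 mm⁴
  hole 4: d = 90 mm → contributes −407351.5 mm⁴
Total I = 44 094 417 mm⁴.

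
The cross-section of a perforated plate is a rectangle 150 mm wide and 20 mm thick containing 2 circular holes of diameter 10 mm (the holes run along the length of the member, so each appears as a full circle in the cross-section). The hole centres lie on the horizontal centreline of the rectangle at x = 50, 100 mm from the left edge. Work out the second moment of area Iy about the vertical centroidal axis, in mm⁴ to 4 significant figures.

Split into non-overlapping primitives; take the origin at the lower-left of the bounding box.
Plate: 150 × 20, A = 3 000 mm², x = 75 mm, Ī = 5 625 000 mm⁴.
Hole 1 (subtracted): ⌀10, A = 78.5398 mm², x = 50 mm, Ī = 490.874 mm⁴.
Hole 2 (subtracted): ⌀10, A = 78.5398 mm², x = 100 mm, Ī = 490.874 mm⁴.
By symmetry the centroid is at mid-width, x̄ = 75 mm.
Transfer each piece to the vertical centroidal axis using Ī + A·d² with d = x − 75:
  plate: d = 0 mm → contributes +5 625 000 mm⁴
  hole 1: d = -25 mm → contributes −49578.3 mm⁴
  hole 2: d = 25 mm → contributes −49578.3 mm⁴
Total I = 5 525 843 mm⁴.

Iy ≈ 5.526 × 10⁶ mm⁴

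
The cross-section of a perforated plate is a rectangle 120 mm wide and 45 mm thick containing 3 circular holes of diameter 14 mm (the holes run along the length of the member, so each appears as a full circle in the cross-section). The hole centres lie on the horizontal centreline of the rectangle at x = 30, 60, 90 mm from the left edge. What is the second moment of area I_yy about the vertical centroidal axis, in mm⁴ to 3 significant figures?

I_yy ≈ 6.20 × 10⁶ mm⁴

Break the section into simple shapes (no overlaps), measuring from the bottom-left corner of the bounding box.
Plate: 120 × 45, A = 5 400 mm², x = 60 mm, Ī = 6 480 000 mm⁴.
Hole 1 (subtracted): ⌀14, A = 153.94 mm², x = 30 mm, Ī = 1885.7 mm⁴.
Hole 2 (subtracted): ⌀14, A = 153.94 mm², x = 60 mm, Ī = 1885.7 mm⁴.
Hole 3 (subtracted): ⌀14, A = 153.94 mm², x = 90 mm, Ī = 1885.7 mm⁴.
By symmetry the centroid is at mid-width, x̄ = 60 mm.
Transfer each piece to the vertical centroidal axis using Ī + A·d² with d = x − 60:
  plate: d = 0 mm → contributes +6 480 000 mm⁴
  hole 1: d = -30 mm → contributes −140 430 mm⁴
  hole 2: d = 0 mm → contributes −1885.7 mm⁴
  hole 3: d = 30 mm → contributes −140 430 mm⁴
Total I = 6 197 254 mm⁴.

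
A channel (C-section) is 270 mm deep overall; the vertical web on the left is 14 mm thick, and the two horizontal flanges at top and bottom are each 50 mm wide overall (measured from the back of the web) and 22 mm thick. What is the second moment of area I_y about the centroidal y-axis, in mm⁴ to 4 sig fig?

I_y ≈ 9.305 × 10⁵ mm⁴

Treat the section as a set of non-overlapping primitives; coordinates are from the bounding-box lower-left.
Web: 14 × 270, A = 3 780 mm², x = 7 mm, Ī = 61 740 mm⁴.
Top flange (beyond web): 36 × 22, A = 792 mm², x = 32 mm, Ī = 85 536 mm⁴.
Bottom flange (beyond web): 36 × 22, A = 792 mm², x = 32 mm, Ī = 85 536 mm⁴.
Centroid: x̄ = ΣA·x / ΣA = 14.3826 mm.
Transfer each piece to the centroidal y-axis using Ī + A·d² with d = x − 14.3826:
  web: d = -7.38255 mm → contributes +267 758 mm⁴
  top flange (beyond web): d = 17.6174 mm → contributes +331 353 mm⁴
  bottom flange (beyond web): d = 17.6174 mm → contributes +331 353 mm⁴
Total I = 930 463 mm⁴.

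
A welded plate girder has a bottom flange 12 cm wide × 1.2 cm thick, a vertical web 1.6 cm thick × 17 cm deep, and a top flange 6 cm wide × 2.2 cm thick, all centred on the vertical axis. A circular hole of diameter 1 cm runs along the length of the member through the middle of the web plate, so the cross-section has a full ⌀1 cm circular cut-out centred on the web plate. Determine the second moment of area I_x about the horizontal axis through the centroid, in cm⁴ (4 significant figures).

I_x ≈ 3071 cm⁴

Decompose the section into non-overlapping parts with the origin at the bottom-left of its bounding rectangle.
Bottom plate: 12 × 1.2, A = 14.4 cm², y = 0.6 cm, Ī = 1.728 cm⁴.
Web plate: 1.6 × 17, A = 27.2 cm², y = 9.7 cm, Ī = 655.067 cm⁴.
Top plate: 6 × 2.2, A = 13.2 cm², y = 19.3 cm, Ī = 5.324 cm⁴.
Hole (subtracted): ⌀1, A = 0.785398 cm², y = 9.7 cm, Ī = 0.0490874 cm⁴.
Centroid: ȳ = ΣA·y / ΣA = 9.62002 cm.
Transfer each piece to the horizontal axis through the centroid using Ī + A·d² with d = y − 9.62002:
  bottom plate: d = -9.02002 cm → contributes +1173.32 cm⁴
  web plate: d = 0.0799784 cm → contributes +655.241 cm⁴
  top plate: d = 9.67998 cm → contributes +1242.19 cm⁴
  hole: d = 0.0799784 cm → contributes −0.0541112 cm⁴
Total I = 3070.7 cm⁴.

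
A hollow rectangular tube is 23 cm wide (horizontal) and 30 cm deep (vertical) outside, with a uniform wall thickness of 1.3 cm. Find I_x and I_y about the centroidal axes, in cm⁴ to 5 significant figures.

I_x ≈ 1.6780 × 10⁴ cm⁴, I_y ≈ 1.1033 × 10⁴ cm⁴

Decompose the section into non-overlapping parts with the origin at the bottom-left of its bounding rectangle.
Outer rectangle: 23 × 30, A = 690 cm², y = 15 cm, Ī = 51 750 cm⁴.
Inner void (subtracted): 20.4 × 27.4, A = 558.96 cm², y = 15 cm, Ī = 34970.4 cm⁴.
By symmetry the centroid is at mid-height, ȳ = 15 cm.
All pieces are centred on the centroidal x-axis, so I = ΣĪ (holes subtracted) = 16779.6 cm⁴.
Repeating about the centroidal y-axis gives I_y = 11032.77 cm⁴.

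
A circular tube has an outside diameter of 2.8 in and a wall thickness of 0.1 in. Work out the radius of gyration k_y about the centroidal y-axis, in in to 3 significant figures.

Split into non-overlapping primitives; take the origin at the lower-left of the bounding box.
Outer circle: ⌀2.8, A = 6.1575 in², x = 1.4 in, Ī = 3.0172 in⁴.
Bore (subtracted): ⌀2.6, A = 5.3093 in², x = 1.4 in, Ī = 2.2432 in⁴.
By symmetry the centroid is at mid-width, x̄ = 1.4 in.
All pieces are centred on the centroidal y-axis, so I = ΣĪ (holes subtracted) = 0.77401 in⁴.
Radius of gyration: k = √(I/A) = √(0.77401 / 0.84823) = 0.95525 in.

k_y ≈ 0.955 in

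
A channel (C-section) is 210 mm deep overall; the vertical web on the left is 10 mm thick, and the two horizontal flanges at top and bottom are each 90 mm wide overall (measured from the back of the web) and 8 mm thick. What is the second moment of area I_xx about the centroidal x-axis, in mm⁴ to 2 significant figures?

Treat the section as a set of non-overlapping primitives; coordinates are from the bounding-box lower-left.
Web: 10 × 210, A = 2 100 mm², y = 105 mm, Ī = 7 717 500 mm⁴.
Top flange (beyond web): 80 × 8, A = 640 mm², y = 206 mm, Ī = 3 413 mm⁴.
Bottom flange (beyond web): 80 × 8, A = 640 mm², y = 4 mm, Ī = 3 413 mm⁴.
By symmetry the centroid is at mid-height, ȳ = 105 mm.
Transfer each piece to the centroidal x-axis using Ī + A·d² with d = y − 105:
  web: d = 0 mm → contributes +7 717 500 mm⁴
  top flange (beyond web): d = 101 mm → contributes +6 532 053 mm⁴
  bottom flange (beyond web): d = -101 mm → contributes +6 532 053 mm⁴
Total I = 20 781 607 mm⁴.

I_xx ≈ 2.1 × 10⁷ mm⁴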